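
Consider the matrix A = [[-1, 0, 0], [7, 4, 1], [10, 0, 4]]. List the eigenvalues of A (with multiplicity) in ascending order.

Characteristic polynomial: p(λ) = λ^3 - 7λ^2 + 8λ + 16 = (λ - 4)^2(λ + 1).
Roots (with multiplicity): -1, 4, 4.

-1, 4, 4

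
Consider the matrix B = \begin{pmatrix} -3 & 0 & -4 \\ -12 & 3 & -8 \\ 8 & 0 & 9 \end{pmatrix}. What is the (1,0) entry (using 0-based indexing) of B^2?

-64

Characteristic polynomial: r^3 - 9r^2 + 23r - 15 = (r - 5)(r - 3)(r - 1), so the eigenvalues are 1, 3, 5.
r=1: eigenvector (1, 2, -1).
r=3: eigenvector (0, 1, 0).
r=5: eigenvector (1, 2, -2).
P = [[1, 0, 1], [2, 1, 2], [-1, 0, -2]], D = diag(1, 3, 5), P⁻¹ = [[2, 0, 1], [-2, 1, 0], [-1, 0, -1]].
B² = P·diag(1, 9, 25)·P⁻¹ = [[-23, 0, -24], [-64, 9, -48], [48, 0, 49]].
The requested entry is -64.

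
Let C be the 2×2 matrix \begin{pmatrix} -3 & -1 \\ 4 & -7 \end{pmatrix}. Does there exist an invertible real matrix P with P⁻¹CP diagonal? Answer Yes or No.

Characteristic polynomial: p(μ) = μ^2 + 10μ + 25 = (μ + 5)^2.
μ = -5 has algebraic multiplicity 2; rank(C + 5I) = 1, so geometric multiplicity = 1.
Geometric multiplicity < algebraic multiplicity, so C is not diagonalizable.

No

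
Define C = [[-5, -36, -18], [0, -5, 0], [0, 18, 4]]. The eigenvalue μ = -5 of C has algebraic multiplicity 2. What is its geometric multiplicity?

2

C + 5I = [[0, -36, -18], [0, 0, 0], [0, 18, 9]].
This matrix has rank 1, so its null space has dimension 3 − 1 = 2.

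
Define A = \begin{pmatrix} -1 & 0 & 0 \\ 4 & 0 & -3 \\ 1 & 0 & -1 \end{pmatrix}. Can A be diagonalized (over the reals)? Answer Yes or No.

No

Characteristic polynomial: p(r) = r^3 + 2r^2 + r = r(r + 1)^2.
r = -1 has algebraic multiplicity 2; rank(A + 1I) = 2, so geometric multiplicity = 1.
Geometric multiplicity < algebraic multiplicity, so A is not diagonalizable.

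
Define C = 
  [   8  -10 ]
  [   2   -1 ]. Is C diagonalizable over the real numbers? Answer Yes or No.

Yes

Characteristic polynomial: p(λ) = λ^2 - 7λ + 12 = (λ - 4)(λ - 3).
All 2 eigenvalues are distinct, so C is diagonalizable.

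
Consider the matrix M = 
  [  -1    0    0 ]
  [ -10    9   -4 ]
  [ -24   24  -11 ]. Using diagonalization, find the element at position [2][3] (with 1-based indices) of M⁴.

Characteristic polynomial: s^3 + 3s^2 - s - 3 = (s - 1)(s + 1)(s + 3), so the eigenvalues are -3, -1, 1.
s=-3: eigenvector (0, 1, 3).
s=1: eigenvector (0, 1, 2).
s=-1: eigenvector (1, 1, 0).
P = [[0, 0, 1], [1, 1, 1], [3, 2, 0]], D = diag(-3, 1, -1), P⁻¹ = [[2, -2, 1], [-3, 3, -1], [1, 0, 0]].
M⁴ = P·diag(81, 1, 1)·P⁻¹ = [[1, 0, 0], [160, -159, 80], [480, -480, 241]].
The requested entry is 80.

80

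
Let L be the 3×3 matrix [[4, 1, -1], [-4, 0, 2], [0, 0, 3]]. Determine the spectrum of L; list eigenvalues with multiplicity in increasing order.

2, 2, 3

Characteristic polynomial: p(t) = t^3 - 7t^2 + 16t - 12 = (t - 3)(t - 2)^2.
Roots (with multiplicity): 2, 2, 3.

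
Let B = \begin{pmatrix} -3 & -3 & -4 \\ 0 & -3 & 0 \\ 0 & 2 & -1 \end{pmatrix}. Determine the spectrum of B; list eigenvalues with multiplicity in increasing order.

-3, -3, -1

Characteristic polynomial: p(r) = r^3 + 7r^2 + 15r + 9 = (r + 1)(r + 3)^2.
Roots (with multiplicity): -3, -3, -1.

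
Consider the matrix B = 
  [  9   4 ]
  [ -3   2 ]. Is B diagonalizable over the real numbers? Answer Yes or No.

Characteristic polynomial: p(s) = s^2 - 11s + 30 = (s - 6)(s - 5).
All 2 eigenvalues are distinct, so B is diagonalizable.

Yes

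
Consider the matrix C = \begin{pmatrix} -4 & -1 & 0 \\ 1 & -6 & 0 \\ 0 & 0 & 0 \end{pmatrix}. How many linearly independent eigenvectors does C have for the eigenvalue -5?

C + 5I = [[1, -1, 0], [1, -1, 0], [0, 0, 5]].
This matrix has rank 2, so its null space has dimension 3 − 2 = 1.

1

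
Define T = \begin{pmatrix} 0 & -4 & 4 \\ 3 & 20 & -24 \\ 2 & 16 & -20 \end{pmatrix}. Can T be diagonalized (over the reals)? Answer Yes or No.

No

Characteristic polynomial: p(λ) = λ^3 - 12λ + 16 = (λ - 2)^2(λ + 4).
λ = 2 has algebraic multiplicity 2; rank(T − 2I) = 2, so geometric multiplicity = 1.
Geometric multiplicity < algebraic multiplicity, so T is not diagonalizable.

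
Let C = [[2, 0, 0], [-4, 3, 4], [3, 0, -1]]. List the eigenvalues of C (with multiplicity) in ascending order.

-1, 2, 3

Characteristic polynomial: p(r) = r^3 - 4r^2 + r + 6 = (r - 3)(r - 2)(r + 1).
Roots (with multiplicity): -1, 2, 3.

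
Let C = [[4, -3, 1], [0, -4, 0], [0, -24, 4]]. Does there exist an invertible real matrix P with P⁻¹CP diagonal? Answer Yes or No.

No

Characteristic polynomial: p(λ) = λ^3 - 4λ^2 - 16λ + 64 = (λ - 4)^2(λ + 4).
λ = 4 has algebraic multiplicity 2; rank(C − 4I) = 2, so geometric multiplicity = 1.
Geometric multiplicity < algebraic multiplicity, so C is not diagonalizable.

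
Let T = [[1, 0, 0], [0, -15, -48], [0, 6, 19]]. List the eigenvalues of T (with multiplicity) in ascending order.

1, 1, 3

Characteristic polynomial: p(s) = s^3 - 5s^2 + 7s - 3 = (s - 3)(s - 1)^2.
Roots (with multiplicity): 1, 1, 3.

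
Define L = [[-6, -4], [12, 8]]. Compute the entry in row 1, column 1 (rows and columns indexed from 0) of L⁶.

Characteristic polynomial: λ^2 - 2λ = λ(λ - 2), so the eigenvalues are 0, 2.
λ=0: eigenvector (2, -3).
λ=2: eigenvector (1, -2).
P = [[2, 1], [-3, -2]], D = diag(0, 2), P⁻¹ = [[2, 1], [-3, -2]].
L⁶ = P·diag(0, 64)·P⁻¹ = [[-192, -128], [384, 256]].
The requested entry is 256.

256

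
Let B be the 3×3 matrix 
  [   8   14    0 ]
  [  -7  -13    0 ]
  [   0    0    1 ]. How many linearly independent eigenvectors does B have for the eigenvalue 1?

B − 1I = [[7, 14, 0], [-7, -14, 0], [0, 0, 0]].
This matrix has rank 1, so its null space has dimension 3 − 1 = 2.

2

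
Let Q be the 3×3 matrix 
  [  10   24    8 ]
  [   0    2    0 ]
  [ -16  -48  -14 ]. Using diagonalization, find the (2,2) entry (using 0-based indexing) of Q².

Characteristic polynomial: μ^3 + 2μ^2 - 20μ + 24 = (μ - 2)^2(μ + 6), so the eigenvalues are -6, 2, 2.
μ=-6: eigenvector (-1, 0, 2).
μ=2: eigenvector (-2, 1, -1).
μ=2: eigenvector (-1, 0, 1).
P = [[-1, -2, -1], [0, 1, 0], [2, -1, 1]], D = diag(-6, 2, 2), P⁻¹ = [[1, 3, 1], [0, 1, 0], [-2, -5, -1]].
Q² = P·diag(36, 4, 4)·P⁻¹ = [[-28, -96, -32], [0, 4, 0], [64, 192, 68]].
The requested entry is 68.

68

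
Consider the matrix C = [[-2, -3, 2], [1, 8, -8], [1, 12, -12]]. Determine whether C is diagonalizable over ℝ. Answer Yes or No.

No

Characteristic polynomial: p(r) = r^3 + 6r^2 + 9r + 4 = (r + 1)^2(r + 4).
r = -1 has algebraic multiplicity 2; rank(C + 1I) = 2, so geometric multiplicity = 1.
Geometric multiplicity < algebraic multiplicity, so C is not diagonalizable.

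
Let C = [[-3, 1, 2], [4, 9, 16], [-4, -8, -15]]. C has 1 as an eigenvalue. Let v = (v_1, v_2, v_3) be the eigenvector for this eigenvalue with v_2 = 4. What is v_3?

-2

C − 1I = [[-4, 1, 2], [4, 8, 16], [-4, -8, -16]].
Solving (C − 1I)v = 0 gives the eigenspace spanned by (0, 4, -2).
With v_2 = 4, v = (0, 4, -2), so v_3 = -2.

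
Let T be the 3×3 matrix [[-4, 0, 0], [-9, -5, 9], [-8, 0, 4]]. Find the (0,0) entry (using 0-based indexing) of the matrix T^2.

16

Characteristic polynomial: s^3 + 5s^2 - 16s - 80 = (s - 4)(s + 4)(s + 5), so the eigenvalues are -5, -4, 4.
s=-4: eigenvector (1, 0, 1).
s=4: eigenvector (0, 1, 1).
s=-5: eigenvector (0, 1, 0).
P = [[1, 0, 0], [0, 1, 1], [1, 1, 0]], D = diag(-4, 4, -5), P⁻¹ = [[1, 0, 0], [-1, 0, 1], [1, 1, -1]].
T² = P·diag(16, 16, 25)·P⁻¹ = [[16, 0, 0], [9, 25, -9], [0, 0, 16]].
The requested entry is 16.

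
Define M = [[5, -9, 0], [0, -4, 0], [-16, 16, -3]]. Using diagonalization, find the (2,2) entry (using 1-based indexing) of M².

Characteristic polynomial: μ^3 + 2μ^2 - 23μ - 60 = (μ - 5)(μ + 3)(μ + 4), so the eigenvalues are -4, -3, 5.
μ=5: eigenvector (1, 0, -2).
μ=-4: eigenvector (1, 1, 0).
μ=-3: eigenvector (0, 0, 1).
P = [[1, 1, 0], [0, 1, 0], [-2, 0, 1]], D = diag(5, -4, -3), P⁻¹ = [[1, -1, 0], [0, 1, 0], [2, -2, 1]].
M² = P·diag(25, 16, 9)·P⁻¹ = [[25, -9, 0], [0, 16, 0], [-32, 32, 9]].
The requested entry is 16.

16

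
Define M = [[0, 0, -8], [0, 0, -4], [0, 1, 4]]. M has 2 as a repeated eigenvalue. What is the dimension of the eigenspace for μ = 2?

M − 2I = [[-2, 0, -8], [0, -2, -4], [0, 1, 2]].
This matrix has rank 2, so its null space has dimension 3 − 2 = 1.

1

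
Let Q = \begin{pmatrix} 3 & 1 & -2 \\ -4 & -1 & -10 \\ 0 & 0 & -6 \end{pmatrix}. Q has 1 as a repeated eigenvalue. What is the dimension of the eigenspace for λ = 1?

1

Q − 1I = [[2, 1, -2], [-4, -2, -10], [0, 0, -7]].
This matrix has rank 2, so its null space has dimension 3 − 2 = 1.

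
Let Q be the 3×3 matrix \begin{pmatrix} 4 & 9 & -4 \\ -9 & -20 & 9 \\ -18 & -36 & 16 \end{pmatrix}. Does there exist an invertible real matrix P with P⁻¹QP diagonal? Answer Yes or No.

No

Characteristic polynomial: p(s) = s^3 - 3s + 2 = (s - 1)^2(s + 2).
s = 1 has algebraic multiplicity 2; rank(Q − 1I) = 2, so geometric multiplicity = 1.
Geometric multiplicity < algebraic multiplicity, so Q is not diagonalizable.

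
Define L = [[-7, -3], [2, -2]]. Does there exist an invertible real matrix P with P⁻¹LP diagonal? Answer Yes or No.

Yes

Characteristic polynomial: p(s) = s^2 + 9s + 20 = (s + 4)(s + 5).
All 2 eigenvalues are distinct, so L is diagonalizable.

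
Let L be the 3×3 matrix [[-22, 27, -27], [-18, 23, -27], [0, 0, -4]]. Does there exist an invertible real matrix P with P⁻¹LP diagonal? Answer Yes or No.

Characteristic polynomial: p(μ) = μ^3 + 3μ^2 - 24μ - 80 = (μ - 5)(μ + 4)^2.
μ = -4 has algebraic multiplicity 2; rank(L + 4I) = 1, so geometric multiplicity = 2.
Every eigenvalue has geometric = algebraic multiplicity, so L is diagonalizable.

Yes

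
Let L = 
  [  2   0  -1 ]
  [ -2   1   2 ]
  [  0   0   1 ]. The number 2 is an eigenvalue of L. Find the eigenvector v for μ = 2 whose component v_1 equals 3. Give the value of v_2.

-6

L − 2I = [[0, 0, -1], [-2, -1, 2], [0, 0, -1]].
Solving (L − 2I)v = 0 gives the eigenspace spanned by (3, -6, 0).
With v_1 = 3, v = (3, -6, 0), so v_2 = -6.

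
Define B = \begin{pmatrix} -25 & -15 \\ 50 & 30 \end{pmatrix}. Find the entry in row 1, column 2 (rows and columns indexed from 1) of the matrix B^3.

Characteristic polynomial: s^2 - 5s = s(s - 5), so the eigenvalues are 0, 5.
s=5: eigenvector (1, -2).
s=0: eigenvector (3, -5).
P = [[1, 3], [-2, -5]], D = diag(5, 0), P⁻¹ = [[-5, -3], [2, 1]].
B³ = P·diag(125, 0)·P⁻¹ = [[-625, -375], [1250, 750]].
The requested entry is -375.

-375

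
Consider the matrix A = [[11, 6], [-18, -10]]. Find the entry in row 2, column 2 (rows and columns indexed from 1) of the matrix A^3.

Characteristic polynomial: λ^2 - λ - 2 = (λ - 2)(λ + 1), so the eigenvalues are -1, 2.
λ=-1: eigenvector (1, -2).
λ=2: eigenvector (2, -3).
P = [[1, 2], [-2, -3]], D = diag(-1, 2), P⁻¹ = [[-3, -2], [2, 1]].
A³ = P·diag(-1, 8)·P⁻¹ = [[35, 18], [-54, -28]].
The requested entry is -28.

-28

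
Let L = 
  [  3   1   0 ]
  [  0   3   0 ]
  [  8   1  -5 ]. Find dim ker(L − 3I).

L − 3I = [[0, 1, 0], [0, 0, 0], [8, 1, -8]].
This matrix has rank 2, so its null space has dimension 3 − 2 = 1.

1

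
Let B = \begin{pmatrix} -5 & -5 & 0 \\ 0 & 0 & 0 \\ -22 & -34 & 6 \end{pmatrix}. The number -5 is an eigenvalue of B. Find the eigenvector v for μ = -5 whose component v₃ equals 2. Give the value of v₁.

1

B + 5I = [[0, -5, 0], [0, 5, 0], [-22, -34, 11]].
Solving (B + 5I)v = 0 gives the eigenspace spanned by (1, 0, 2).
With v₃ = 2, v = (1, 0, 2), so v₁ = 1.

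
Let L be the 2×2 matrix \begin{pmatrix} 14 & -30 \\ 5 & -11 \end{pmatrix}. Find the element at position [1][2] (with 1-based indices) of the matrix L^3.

Characteristic polynomial: t^2 - 3t - 4 = (t - 4)(t + 1), so the eigenvalues are -1, 4.
t=-1: eigenvector (-2, -1).
t=4: eigenvector (3, 1).
P = [[-2, 3], [-1, 1]], D = diag(-1, 4), P⁻¹ = [[1, -3], [1, -2]].
L³ = P·diag(-1, 64)·P⁻¹ = [[194, -390], [65, -131]].
The requested entry is -390.

-390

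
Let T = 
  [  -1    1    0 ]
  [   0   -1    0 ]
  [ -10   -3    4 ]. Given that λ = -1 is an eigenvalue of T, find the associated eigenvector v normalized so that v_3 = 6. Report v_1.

3

T + 1I = [[0, 1, 0], [0, 0, 0], [-10, -3, 5]].
Solving (T + 1I)v = 0 gives the eigenspace spanned by (3, 0, 6).
With v_3 = 6, v = (3, 0, 6), so v_1 = 3.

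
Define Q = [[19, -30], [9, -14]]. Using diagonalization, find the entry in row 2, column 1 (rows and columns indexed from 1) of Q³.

Characteristic polynomial: λ^2 - 5λ + 4 = (λ - 4)(λ - 1), so the eigenvalues are 1, 4.
λ=4: eigenvector (2, 1).
λ=1: eigenvector (-5, -3).
P = [[2, -5], [1, -3]], D = diag(4, 1), P⁻¹ = [[3, -5], [1, -2]].
Q³ = P·diag(64, 1)·P⁻¹ = [[379, -630], [189, -314]].
The requested entry is 189.

189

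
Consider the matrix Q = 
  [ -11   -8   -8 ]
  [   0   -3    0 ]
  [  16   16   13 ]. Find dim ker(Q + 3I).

Q + 3I = [[-8, -8, -8], [0, 0, 0], [16, 16, 16]].
This matrix has rank 1, so its null space has dimension 3 − 1 = 2.

2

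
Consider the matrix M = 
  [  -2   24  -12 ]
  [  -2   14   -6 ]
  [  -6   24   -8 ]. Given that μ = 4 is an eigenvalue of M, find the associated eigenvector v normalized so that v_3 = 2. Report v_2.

2

M − 4I = [[-6, 24, -12], [-2, 10, -6], [-6, 24, -12]].
Solving (M − 4I)v = 0 gives the eigenspace spanned by (4, 2, 2).
With v_3 = 2, v = (4, 2, 2), so v_2 = 2.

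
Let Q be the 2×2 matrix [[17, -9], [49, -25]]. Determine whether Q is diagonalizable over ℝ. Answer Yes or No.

No

Characteristic polynomial: p(t) = t^2 + 8t + 16 = (t + 4)^2.
t = -4 has algebraic multiplicity 2; rank(Q + 4I) = 1, so geometric multiplicity = 1.
Geometric multiplicity < algebraic multiplicity, so Q is not diagonalizable.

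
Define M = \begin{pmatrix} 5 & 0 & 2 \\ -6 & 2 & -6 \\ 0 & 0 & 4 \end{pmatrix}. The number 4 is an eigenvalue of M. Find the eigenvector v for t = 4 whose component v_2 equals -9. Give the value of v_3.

M − 4I = [[1, 0, 2], [-6, -2, -6], [0, 0, 0]].
Solving (M − 4I)v = 0 gives the eigenspace spanned by (6, -9, -3).
With v_2 = -9, v = (6, -9, -3), so v_3 = -3.

-3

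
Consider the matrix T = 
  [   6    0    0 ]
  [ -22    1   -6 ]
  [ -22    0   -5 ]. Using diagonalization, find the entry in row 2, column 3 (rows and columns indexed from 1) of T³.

Characteristic polynomial: μ^3 - 2μ^2 - 29μ + 30 = (μ - 6)(μ - 1)(μ + 5), so the eigenvalues are -5, 1, 6.
μ=1: eigenvector (0, 1, 0).
μ=6: eigenvector (1, -2, -2).
μ=-5: eigenvector (0, 1, 1).
P = [[0, 1, 0], [1, -2, 1], [0, -2, 1]], D = diag(1, 6, -5), P⁻¹ = [[0, 1, -1], [1, 0, 0], [2, 0, 1]].
T³ = P·diag(1, 216, -125)·P⁻¹ = [[216, 0, 0], [-682, 1, -126], [-682, 0, -125]].
The requested entry is -126.

-126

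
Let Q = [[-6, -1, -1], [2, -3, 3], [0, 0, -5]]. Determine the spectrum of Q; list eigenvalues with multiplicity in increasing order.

-5, -5, -4

Characteristic polynomial: p(t) = t^3 + 14t^2 + 65t + 100 = (t + 4)(t + 5)^2.
Roots (with multiplicity): -5, -5, -4.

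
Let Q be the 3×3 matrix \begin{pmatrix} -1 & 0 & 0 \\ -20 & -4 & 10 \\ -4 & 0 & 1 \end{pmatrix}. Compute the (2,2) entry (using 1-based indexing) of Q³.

Characteristic polynomial: s^3 + 4s^2 - s - 4 = (s - 1)(s + 1)(s + 4), so the eigenvalues are -4, -1, 1.
s=-4: eigenvector (0, 1, 0).
s=-1: eigenvector (1, 0, 2).
s=1: eigenvector (0, 2, 1).
P = [[0, 1, 0], [1, 0, 2], [0, 2, 1]], D = diag(-4, -1, 1), P⁻¹ = [[4, 1, -2], [1, 0, 0], [-2, 0, 1]].
Q³ = P·diag(-64, -1, 1)·P⁻¹ = [[-1, 0, 0], [-260, -64, 130], [-4, 0, 1]].
The requested entry is -64.

-64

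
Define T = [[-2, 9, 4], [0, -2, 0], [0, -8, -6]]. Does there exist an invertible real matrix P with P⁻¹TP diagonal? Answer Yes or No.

Characteristic polynomial: p(μ) = μ^3 + 10μ^2 + 28μ + 24 = (μ + 2)^2(μ + 6).
μ = -2 has algebraic multiplicity 2; rank(T + 2I) = 2, so geometric multiplicity = 1.
Geometric multiplicity < algebraic multiplicity, so T is not diagonalizable.

No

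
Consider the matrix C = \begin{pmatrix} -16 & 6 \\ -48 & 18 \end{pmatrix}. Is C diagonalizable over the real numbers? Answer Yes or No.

Yes

Characteristic polynomial: p(t) = t^2 - 2t = t(t - 2).
All 2 eigenvalues are distinct, so C is diagonalizable.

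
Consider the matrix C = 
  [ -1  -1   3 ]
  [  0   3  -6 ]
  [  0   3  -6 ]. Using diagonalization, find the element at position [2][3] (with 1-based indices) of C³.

Characteristic polynomial: s^3 + 4s^2 + 3s = s(s + 1)(s + 3), so the eigenvalues are -3, -1, 0.
s=-1: eigenvector (1, 0, 0).
s=0: eigenvector (1, 2, 1).
s=-3: eigenvector (-1, 1, 1).
P = [[1, 1, -1], [0, 2, 1], [0, 1, 1]], D = diag(-1, 0, -3), P⁻¹ = [[1, -2, 3], [0, 1, -1], [0, -1, 2]].
C³ = P·diag(-1, 0, -27)·P⁻¹ = [[-1, -25, 51], [0, 27, -54], [0, 27, -54]].
The requested entry is -54.

-54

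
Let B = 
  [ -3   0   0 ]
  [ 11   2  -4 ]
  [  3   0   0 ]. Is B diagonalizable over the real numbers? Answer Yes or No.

Characteristic polynomial: p(r) = r^3 + r^2 - 6r = r(r - 2)(r + 3).
All 3 eigenvalues are distinct, so B is diagonalizable.

Yes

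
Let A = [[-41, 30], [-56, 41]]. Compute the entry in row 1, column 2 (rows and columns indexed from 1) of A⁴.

0

Characteristic polynomial: μ^2 - 1 = (μ - 1)(μ + 1), so the eigenvalues are -1, 1.
μ=1: eigenvector (-5, -7).
μ=-1: eigenvector (3, 4).
P = [[-5, 3], [-7, 4]], D = diag(1, -1), P⁻¹ = [[4, -3], [7, -5]].
A⁴ = P·diag(1, 1)·P⁻¹ = [[1, 0], [0, 1]].
The requested entry is 0.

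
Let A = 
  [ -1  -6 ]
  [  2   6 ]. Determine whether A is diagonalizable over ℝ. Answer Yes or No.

Characteristic polynomial: p(μ) = μ^2 - 5μ + 6 = (μ - 3)(μ - 2).
All 2 eigenvalues are distinct, so A is diagonalizable.

Yes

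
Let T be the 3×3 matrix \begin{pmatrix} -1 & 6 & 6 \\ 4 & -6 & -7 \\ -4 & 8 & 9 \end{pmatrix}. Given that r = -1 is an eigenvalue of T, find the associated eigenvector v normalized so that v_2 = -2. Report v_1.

T + 1I = [[0, 6, 6], [4, -5, -7], [-4, 8, 10]].
Solving (T + 1I)v = 0 gives the eigenspace spanned by (1, -2, 2).
With v_2 = -2, v = (1, -2, 2), so v_1 = 1.

1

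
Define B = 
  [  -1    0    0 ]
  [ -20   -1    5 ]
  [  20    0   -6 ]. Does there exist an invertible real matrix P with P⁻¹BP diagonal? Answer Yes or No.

Characteristic polynomial: p(t) = t^3 + 8t^2 + 13t + 6 = (t + 1)^2(t + 6).
t = -1 has algebraic multiplicity 2; rank(B + 1I) = 1, so geometric multiplicity = 2.
Every eigenvalue has geometric = algebraic multiplicity, so B is diagonalizable.

Yes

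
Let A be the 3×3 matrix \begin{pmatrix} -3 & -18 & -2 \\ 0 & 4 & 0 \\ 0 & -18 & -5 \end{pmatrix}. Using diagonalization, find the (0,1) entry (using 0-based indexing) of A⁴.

Characteristic polynomial: μ^3 + 4μ^2 - 17μ - 60 = (μ - 4)(μ + 3)(μ + 5), so the eigenvalues are -5, -3, 4.
μ=4: eigenvector (-2, 1, -2).
μ=-3: eigenvector (1, 0, 0).
μ=-5: eigenvector (1, 0, 1).
P = [[-2, 1, 1], [1, 0, 0], [-2, 0, 1]], D = diag(4, -3, -5), P⁻¹ = [[0, 1, 0], [1, 0, -1], [0, 2, 1]].
A⁴ = P·diag(256, 81, 625)·P⁻¹ = [[81, 738, 544], [0, 256, 0], [0, 738, 625]].
The requested entry is 738.

738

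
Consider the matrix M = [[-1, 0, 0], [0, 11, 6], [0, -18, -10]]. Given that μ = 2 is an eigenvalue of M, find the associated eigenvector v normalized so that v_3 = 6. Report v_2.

M − 2I = [[-3, 0, 0], [0, 9, 6], [0, -18, -12]].
Solving (M − 2I)v = 0 gives the eigenspace spanned by (0, -4, 6).
With v_3 = 6, v = (0, -4, 6), so v_2 = -4.

-4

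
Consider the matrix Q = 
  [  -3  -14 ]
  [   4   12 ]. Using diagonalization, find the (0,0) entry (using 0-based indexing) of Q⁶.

Characteristic polynomial: t^2 - 9t + 20 = (t - 5)(t - 4), so the eigenvalues are 4, 5.
t=4: eigenvector (-2, 1).
t=5: eigenvector (-7, 4).
P = [[-2, -7], [1, 4]], D = diag(4, 5), P⁻¹ = [[-4, -7], [1, 2]].
Q⁶ = P·diag(4096, 15625)·P⁻¹ = [[-76607, -161406], [46116, 96328]].
The requested entry is -76607.

-76607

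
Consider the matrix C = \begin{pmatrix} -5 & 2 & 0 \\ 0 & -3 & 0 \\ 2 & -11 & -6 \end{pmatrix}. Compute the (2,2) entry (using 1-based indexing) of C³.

-27

Characteristic polynomial: μ^3 + 14μ^2 + 63μ + 90 = (μ + 3)(μ + 5)(μ + 6), so the eigenvalues are -6, -5, -3.
μ=-5: eigenvector (1, 0, 2).
μ=-3: eigenvector (1, 1, -3).
μ=-6: eigenvector (0, 0, 1).
P = [[1, 1, 0], [0, 1, 0], [2, -3, 1]], D = diag(-5, -3, -6), P⁻¹ = [[1, -1, 0], [0, 1, 0], [-2, 5, 1]].
C³ = P·diag(-125, -27, -216)·P⁻¹ = [[-125, 98, 0], [0, -27, 0], [182, -749, -216]].
The requested entry is -27.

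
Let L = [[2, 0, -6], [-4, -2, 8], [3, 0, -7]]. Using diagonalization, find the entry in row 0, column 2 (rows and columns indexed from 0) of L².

Characteristic polynomial: μ^3 + 7μ^2 + 14μ + 8 = (μ + 1)(μ + 2)(μ + 4), so the eigenvalues are -4, -2, -1.
μ=-4: eigenvector (1, -2, 1).
μ=-2: eigenvector (0, 1, 0).
μ=-1: eigenvector (-2, 0, -1).
P = [[1, 0, -2], [-2, 1, 0], [1, 0, -1]], D = diag(-4, -2, -1), P⁻¹ = [[-1, 0, 2], [-2, 1, 4], [-1, 0, 1]].
L² = P·diag(16, 4, 1)·P⁻¹ = [[-14, 0, 30], [24, 4, -48], [-15, 0, 31]].
The requested entry is 30.

30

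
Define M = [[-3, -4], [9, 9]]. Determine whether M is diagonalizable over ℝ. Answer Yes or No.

Characteristic polynomial: p(λ) = λ^2 - 6λ + 9 = (λ - 3)^2.
λ = 3 has algebraic multiplicity 2; rank(M − 3I) = 1, so geometric multiplicity = 1.
Geometric multiplicity < algebraic multiplicity, so M is not diagonalizable.

No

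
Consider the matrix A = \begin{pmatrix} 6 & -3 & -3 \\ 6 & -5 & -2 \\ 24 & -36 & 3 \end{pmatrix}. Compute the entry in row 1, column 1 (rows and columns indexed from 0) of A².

Characteristic polynomial: μ^3 - 4μ^2 - 9μ + 36 = (μ - 4)(μ - 3)(μ + 3), so the eigenvalues are -3, 3, 4.
μ=3: eigenvector (3, 2, 1).
μ=-3: eigenvector (1, 1, 2).
μ=4: eigenvector (3, 2, 0).
P = [[3, 1, 3], [2, 1, 2], [1, 2, 0]], D = diag(3, -3, 4), P⁻¹ = [[4, -6, 1], [-2, 3, 0], [-3, 5, -1]].
A² = P·diag(9, 9, 16)·P⁻¹ = [[-54, 105, -21], [-42, 79, -14], [0, 0, 9]].
The requested entry is 79.

79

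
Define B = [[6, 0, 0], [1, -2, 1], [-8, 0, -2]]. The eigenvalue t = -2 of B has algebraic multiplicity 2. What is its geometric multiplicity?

B + 2I = [[8, 0, 0], [1, 0, 1], [-8, 0, 0]].
This matrix has rank 2, so its null space has dimension 3 − 2 = 1.

1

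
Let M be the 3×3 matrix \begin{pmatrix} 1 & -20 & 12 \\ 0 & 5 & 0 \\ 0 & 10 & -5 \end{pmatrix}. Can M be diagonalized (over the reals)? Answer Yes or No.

Yes

Characteristic polynomial: p(μ) = μ^3 - μ^2 - 25μ + 25 = (μ - 5)(μ - 1)(μ + 5).
All 3 eigenvalues are distinct, so M is diagonalizable.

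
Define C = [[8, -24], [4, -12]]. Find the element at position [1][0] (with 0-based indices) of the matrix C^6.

Characteristic polynomial: t^2 + 4t = t(t + 4), so the eigenvalues are -4, 0.
t=-4: eigenvector (-2, -1).
t=0: eigenvector (3, 1).
P = [[-2, 3], [-1, 1]], D = diag(-4, 0), P⁻¹ = [[1, -3], [1, -2]].
C⁶ = P·diag(4096, 0)·P⁻¹ = [[-8192, 24576], [-4096, 12288]].
The requested entry is -4096.

-4096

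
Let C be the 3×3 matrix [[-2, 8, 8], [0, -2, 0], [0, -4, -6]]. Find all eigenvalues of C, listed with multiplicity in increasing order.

Characteristic polynomial: p(t) = t^3 + 10t^2 + 28t + 24 = (t + 2)^2(t + 6).
Roots (with multiplicity): -6, -2, -2.

-6, -2, -2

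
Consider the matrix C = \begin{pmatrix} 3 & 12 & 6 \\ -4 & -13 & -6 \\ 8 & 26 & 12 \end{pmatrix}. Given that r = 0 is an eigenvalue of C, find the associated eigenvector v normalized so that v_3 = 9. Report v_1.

C = [[3, 12, 6], [-4, -13, -6], [8, 26, 12]].
Solving (C)v = 0 gives the eigenspace spanned by (6, -6, 9).
With v_3 = 9, v = (6, -6, 9), so v_1 = 6.

6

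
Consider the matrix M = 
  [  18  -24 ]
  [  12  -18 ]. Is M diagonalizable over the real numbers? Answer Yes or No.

Characteristic polynomial: p(t) = t^2 - 36 = (t - 6)(t + 6).
All 2 eigenvalues are distinct, so M is diagonalizable.

Yes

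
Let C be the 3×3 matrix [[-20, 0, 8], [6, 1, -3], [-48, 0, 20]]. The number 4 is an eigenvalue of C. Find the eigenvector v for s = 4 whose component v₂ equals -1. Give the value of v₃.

3

C − 4I = [[-24, 0, 8], [6, -3, -3], [-48, 0, 16]].
Solving (C − 4I)v = 0 gives the eigenspace spanned by (1, -1, 3).
With v₂ = -1, v = (1, -1, 3), so v₃ = 3.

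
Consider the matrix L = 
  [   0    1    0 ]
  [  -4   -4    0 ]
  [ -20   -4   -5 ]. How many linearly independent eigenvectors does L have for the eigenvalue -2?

L + 2I = [[2, 1, 0], [-4, -2, 0], [-20, -4, -3]].
This matrix has rank 2, so its null space has dimension 3 − 2 = 1.

1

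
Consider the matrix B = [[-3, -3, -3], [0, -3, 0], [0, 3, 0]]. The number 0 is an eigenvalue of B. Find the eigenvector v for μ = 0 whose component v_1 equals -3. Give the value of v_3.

B = [[-3, -3, -3], [0, -3, 0], [0, 3, 0]].
Solving (B)v = 0 gives the eigenspace spanned by (-3, 0, 3).
With v_1 = -3, v = (-3, 0, 3), so v_3 = 3.

3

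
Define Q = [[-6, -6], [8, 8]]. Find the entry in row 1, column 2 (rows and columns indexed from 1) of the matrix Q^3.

Characteristic polynomial: s^2 - 2s = s(s - 2), so the eigenvalues are 0, 2.
s=0: eigenvector (1, -1).
s=2: eigenvector (-3, 4).
P = [[1, -3], [-1, 4]], D = diag(0, 2), P⁻¹ = [[4, 3], [1, 1]].
Q³ = P·diag(0, 8)·P⁻¹ = [[-24, -24], [32, 32]].
The requested entry is -24.

-24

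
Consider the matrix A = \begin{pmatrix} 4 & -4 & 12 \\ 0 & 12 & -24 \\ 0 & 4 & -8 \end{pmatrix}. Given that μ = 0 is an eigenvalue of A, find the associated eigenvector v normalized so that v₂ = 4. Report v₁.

A = [[4, -4, 12], [0, 12, -24], [0, 4, -8]].
Solving (A)v = 0 gives the eigenspace spanned by (-2, 4, 2).
With v₂ = 4, v = (-2, 4, 2), so v₁ = -2.

-2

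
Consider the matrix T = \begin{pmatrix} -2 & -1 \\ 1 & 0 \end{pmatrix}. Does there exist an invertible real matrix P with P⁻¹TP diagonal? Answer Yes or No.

Characteristic polynomial: p(r) = r^2 + 2r + 1 = (r + 1)^2.
r = -1 has algebraic multiplicity 2; rank(T + 1I) = 1, so geometric multiplicity = 1.
Geometric multiplicity < algebraic multiplicity, so T is not diagonalizable.

No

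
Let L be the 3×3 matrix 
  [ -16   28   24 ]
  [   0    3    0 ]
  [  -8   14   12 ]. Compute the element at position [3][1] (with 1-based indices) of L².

32

Characteristic polynomial: μ^3 + μ^2 - 12μ = μ(μ - 3)(μ + 4), so the eigenvalues are -4, 0, 3.
μ=0: eigenvector (-3, 0, -2).
μ=3: eigenvector (4, 1, 2).
μ=-4: eigenvector (2, 0, 1).
P = [[-3, 4, 2], [0, 1, 0], [-2, 2, 1]], D = diag(0, 3, -4), P⁻¹ = [[1, 0, -2], [0, 1, 0], [2, -2, -3]].
L² = P·diag(0, 9, 16)·P⁻¹ = [[64, -28, -96], [0, 9, 0], [32, -14, -48]].
The requested entry is 32.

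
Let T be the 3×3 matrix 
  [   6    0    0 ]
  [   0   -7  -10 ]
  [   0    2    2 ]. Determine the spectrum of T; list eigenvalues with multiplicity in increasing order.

-3, -2, 6

Characteristic polynomial: p(r) = r^3 - r^2 - 24r - 36 = (r - 6)(r + 2)(r + 3).
Roots (with multiplicity): -3, -2, 6.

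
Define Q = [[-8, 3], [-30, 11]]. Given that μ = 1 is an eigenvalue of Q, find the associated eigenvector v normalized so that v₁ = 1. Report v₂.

Q − 1I = [[-9, 3], [-30, 10]].
Solving (Q − 1I)v = 0 gives the eigenspace spanned by (1, 3).
With v₁ = 1, v = (1, 3), so v₂ = 3.

3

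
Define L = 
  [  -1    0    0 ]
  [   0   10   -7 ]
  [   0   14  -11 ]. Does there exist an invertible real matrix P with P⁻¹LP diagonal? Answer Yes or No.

Yes

Characteristic polynomial: p(t) = t^3 + 2t^2 - 11t - 12 = (t - 3)(t + 1)(t + 4).
All 3 eigenvalues are distinct, so L is diagonalizable.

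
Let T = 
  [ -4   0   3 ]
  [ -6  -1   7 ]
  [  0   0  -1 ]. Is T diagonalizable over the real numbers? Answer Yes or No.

Characteristic polynomial: p(r) = r^3 + 6r^2 + 9r + 4 = (r + 1)^2(r + 4).
r = -1 has algebraic multiplicity 2; rank(T + 1I) = 2, so geometric multiplicity = 1.
Geometric multiplicity < algebraic multiplicity, so T is not diagonalizable.

No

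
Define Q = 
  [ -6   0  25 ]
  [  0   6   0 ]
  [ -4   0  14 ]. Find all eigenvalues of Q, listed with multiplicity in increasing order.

Characteristic polynomial: p(μ) = μ^3 - 14μ^2 + 64μ - 96 = (μ - 6)(μ - 4)^2.
Roots (with multiplicity): 4, 4, 6.

4, 4, 6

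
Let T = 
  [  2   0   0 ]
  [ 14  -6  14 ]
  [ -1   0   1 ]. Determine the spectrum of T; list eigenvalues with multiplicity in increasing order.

-6, 1, 2

Characteristic polynomial: p(r) = r^3 + 3r^2 - 16r + 12 = (r - 2)(r - 1)(r + 6).
Roots (with multiplicity): -6, 1, 2.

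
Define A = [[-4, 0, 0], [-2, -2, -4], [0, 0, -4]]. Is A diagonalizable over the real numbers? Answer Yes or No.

Characteristic polynomial: p(r) = r^3 + 10r^2 + 32r + 32 = (r + 2)(r + 4)^2.
r = -4 has algebraic multiplicity 2; rank(A + 4I) = 1, so geometric multiplicity = 2.
Every eigenvalue has geometric = algebraic multiplicity, so A is diagonalizable.

Yes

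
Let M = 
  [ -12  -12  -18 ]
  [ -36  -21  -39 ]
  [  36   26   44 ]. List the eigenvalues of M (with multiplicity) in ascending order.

Characteristic polynomial: p(t) = t^3 - 11t^2 + 30t = t(t - 6)(t - 5).
Roots (with multiplicity): 0, 5, 6.

0, 5, 6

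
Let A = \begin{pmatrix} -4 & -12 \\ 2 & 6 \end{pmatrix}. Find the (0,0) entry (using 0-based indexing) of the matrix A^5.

-64

Characteristic polynomial: λ^2 - 2λ = λ(λ - 2), so the eigenvalues are 0, 2.
λ=2: eigenvector (-2, 1).
λ=0: eigenvector (3, -1).
P = [[-2, 3], [1, -1]], D = diag(2, 0), P⁻¹ = [[1, 3], [1, 2]].
A⁵ = P·diag(32, 0)·P⁻¹ = [[-64, -192], [32, 96]].
The requested entry is -64.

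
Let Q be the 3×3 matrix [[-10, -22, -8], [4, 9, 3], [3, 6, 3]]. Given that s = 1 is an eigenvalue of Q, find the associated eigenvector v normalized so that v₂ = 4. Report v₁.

Q − 1I = [[-11, -22, -8], [4, 8, 3], [3, 6, 2]].
Solving (Q − 1I)v = 0 gives the eigenspace spanned by (-8, 4, 0).
With v₂ = 4, v = (-8, 4, 0), so v₁ = -8.

-8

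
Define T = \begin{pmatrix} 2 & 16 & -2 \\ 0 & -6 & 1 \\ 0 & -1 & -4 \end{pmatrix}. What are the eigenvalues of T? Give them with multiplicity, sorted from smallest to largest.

Characteristic polynomial: p(s) = s^3 + 8s^2 + 5s - 50 = (s - 2)(s + 5)^2.
Roots (with multiplicity): -5, -5, 2.

-5, -5, 2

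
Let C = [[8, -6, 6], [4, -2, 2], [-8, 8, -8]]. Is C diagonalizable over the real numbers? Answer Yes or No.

Characteristic polynomial: p(λ) = λ^3 + 2λ^2 - 8λ = λ(λ - 2)(λ + 4).
All 3 eigenvalues are distinct, so C is diagonalizable.

Yes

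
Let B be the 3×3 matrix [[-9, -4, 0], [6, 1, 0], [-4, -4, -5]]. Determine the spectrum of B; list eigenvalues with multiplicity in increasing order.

Characteristic polynomial: p(μ) = μ^3 + 13μ^2 + 55μ + 75 = (μ + 3)(μ + 5)^2.
Roots (with multiplicity): -5, -5, -3.

-5, -5, -3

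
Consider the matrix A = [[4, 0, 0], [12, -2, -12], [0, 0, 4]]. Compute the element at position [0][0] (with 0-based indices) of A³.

Characteristic polynomial: λ^3 - 6λ^2 + 32 = (λ - 4)^2(λ + 2), so the eigenvalues are -2, 4, 4.
λ=4: eigenvector (1, 2, 0).
λ=-2: eigenvector (0, 1, 0).
λ=4: eigenvector (0, -2, 1).
P = [[1, 0, 0], [2, 1, -2], [0, 0, 1]], D = diag(4, -2, 4), P⁻¹ = [[1, 0, 0], [-2, 1, 2], [0, 0, 1]].
A³ = P·diag(64, -8, 64)·P⁻¹ = [[64, 0, 0], [144, -8, -144], [0, 0, 64]].
The requested entry is 64.

64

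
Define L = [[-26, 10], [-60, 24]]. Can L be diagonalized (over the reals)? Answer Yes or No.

Characteristic polynomial: p(t) = t^2 + 2t - 24 = (t - 4)(t + 6).
All 2 eigenvalues are distinct, so L is diagonalizable.

Yes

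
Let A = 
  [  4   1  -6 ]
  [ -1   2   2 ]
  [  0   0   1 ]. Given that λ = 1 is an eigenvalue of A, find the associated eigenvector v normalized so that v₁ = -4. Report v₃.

A − 1I = [[3, 1, -6], [-1, 1, 2], [0, 0, 0]].
Solving (A − 1I)v = 0 gives the eigenspace spanned by (-4, 0, -2).
With v₁ = -4, v = (-4, 0, -2), so v₃ = -2.

-2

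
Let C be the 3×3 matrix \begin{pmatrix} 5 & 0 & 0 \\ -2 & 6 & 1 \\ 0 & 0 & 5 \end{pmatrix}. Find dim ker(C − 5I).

C − 5I = [[0, 0, 0], [-2, 1, 1], [0, 0, 0]].
This matrix has rank 1, so its null space has dimension 3 − 1 = 2.

2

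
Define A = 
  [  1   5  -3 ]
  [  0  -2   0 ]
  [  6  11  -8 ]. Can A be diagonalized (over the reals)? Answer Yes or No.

Characteristic polynomial: p(λ) = λ^3 + 9λ^2 + 24λ + 20 = (λ + 2)^2(λ + 5).
λ = -2 has algebraic multiplicity 2; rank(A + 2I) = 2, so geometric multiplicity = 1.
Geometric multiplicity < algebraic multiplicity, so A is not diagonalizable.

No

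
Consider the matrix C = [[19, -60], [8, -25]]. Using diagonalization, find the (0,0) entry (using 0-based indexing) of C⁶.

Characteristic polynomial: λ^2 + 6λ + 5 = (λ + 1)(λ + 5), so the eigenvalues are -5, -1.
λ=-5: eigenvector (-5, -2).
λ=-1: eigenvector (3, 1).
P = [[-5, 3], [-2, 1]], D = diag(-5, -1), P⁻¹ = [[1, -3], [2, -5]].
C⁶ = P·diag(15625, 1)·P⁻¹ = [[-78119, 234360], [-31248, 93745]].
The requested entry is -78119.

-78119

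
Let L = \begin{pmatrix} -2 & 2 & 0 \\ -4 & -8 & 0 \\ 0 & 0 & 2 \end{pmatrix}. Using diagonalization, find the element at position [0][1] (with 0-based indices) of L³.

152

Characteristic polynomial: λ^3 + 8λ^2 + 4λ - 48 = (λ - 2)(λ + 4)(λ + 6), so the eigenvalues are -6, -4, 2.
λ=-4: eigenvector (1, -1, 0).
λ=-6: eigenvector (-1, 2, 0).
λ=2: eigenvector (0, 0, 1).
P = [[1, -1, 0], [-1, 2, 0], [0, 0, 1]], D = diag(-4, -6, 2), P⁻¹ = [[2, 1, 0], [1, 1, 0], [0, 0, 1]].
L³ = P·diag(-64, -216, 8)·P⁻¹ = [[88, 152, 0], [-304, -368, 0], [0, 0, 8]].
The requested entry is 152.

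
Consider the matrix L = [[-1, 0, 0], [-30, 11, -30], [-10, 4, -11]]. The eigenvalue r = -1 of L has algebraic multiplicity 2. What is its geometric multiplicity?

2

L + 1I = [[0, 0, 0], [-30, 12, -30], [-10, 4, -10]].
This matrix has rank 1, so its null space has dimension 3 − 1 = 2.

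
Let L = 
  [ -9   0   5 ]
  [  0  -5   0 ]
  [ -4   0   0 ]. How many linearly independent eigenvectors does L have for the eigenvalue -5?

2

L + 5I = [[-4, 0, 5], [0, 0, 0], [-4, 0, 5]].
This matrix has rank 1, so its null space has dimension 3 − 1 = 2.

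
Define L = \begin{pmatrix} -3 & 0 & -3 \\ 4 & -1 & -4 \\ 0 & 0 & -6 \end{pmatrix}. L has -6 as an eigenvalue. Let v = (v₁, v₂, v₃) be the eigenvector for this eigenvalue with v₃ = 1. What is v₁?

1

L + 6I = [[3, 0, -3], [4, 5, -4], [0, 0, 0]].
Solving (L + 6I)v = 0 gives the eigenspace spanned by (1, 0, 1).
With v₃ = 1, v = (1, 0, 1), so v₁ = 1.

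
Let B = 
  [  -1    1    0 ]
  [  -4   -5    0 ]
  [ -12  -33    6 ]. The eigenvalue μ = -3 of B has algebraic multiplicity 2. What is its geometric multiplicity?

B + 3I = [[2, 1, 0], [-4, -2, 0], [-12, -33, 9]].
This matrix has rank 2, so its null space has dimension 3 − 2 = 1.

1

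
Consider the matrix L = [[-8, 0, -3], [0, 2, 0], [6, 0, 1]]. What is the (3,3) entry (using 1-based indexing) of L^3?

109

Characteristic polynomial: r^3 + 5r^2 - 4r - 20 = (r - 2)(r + 2)(r + 5), so the eigenvalues are -5, -2, 2.
r=-5: eigenvector (1, 0, -1).
r=2: eigenvector (0, 1, 0).
r=-2: eigenvector (-1, 0, 2).
P = [[1, 0, -1], [0, 1, 0], [-1, 0, 2]], D = diag(-5, 2, -2), P⁻¹ = [[2, 0, 1], [0, 1, 0], [1, 0, 1]].
L³ = P·diag(-125, 8, -8)·P⁻¹ = [[-242, 0, -117], [0, 8, 0], [234, 0, 109]].
The requested entry is 109.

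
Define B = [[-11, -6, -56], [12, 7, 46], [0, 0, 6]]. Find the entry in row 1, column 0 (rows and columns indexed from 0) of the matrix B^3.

252

Characteristic polynomial: t^3 - 2t^2 - 29t + 30 = (t - 6)(t - 1)(t + 5), so the eigenvalues are -5, 1, 6.
t=1: eigenvector (-1, 2, 0).
t=-5: eigenvector (-1, 1, 0).
t=6: eigenvector (-4, 2, 1).
P = [[-1, -1, -4], [2, 1, 2], [0, 0, 1]], D = diag(1, -5, 6), P⁻¹ = [[1, 1, 2], [-2, -1, -6], [0, 0, 1]].
B³ = P·diag(1, -125, 216)·P⁻¹ = [[-251, -126, -1616], [252, 127, 1186], [0, 0, 216]].
The requested entry is 252.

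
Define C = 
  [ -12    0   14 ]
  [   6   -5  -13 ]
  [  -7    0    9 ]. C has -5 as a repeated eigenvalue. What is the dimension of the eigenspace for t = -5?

1

C + 5I = [[-7, 0, 14], [6, 0, -13], [-7, 0, 14]].
This matrix has rank 2, so its null space has dimension 3 − 2 = 1.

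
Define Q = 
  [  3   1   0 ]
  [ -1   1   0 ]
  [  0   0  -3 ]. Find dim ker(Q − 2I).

Q − 2I = [[1, 1, 0], [-1, -1, 0], [0, 0, -5]].
This matrix has rank 2, so its null space has dimension 3 − 2 = 1.

1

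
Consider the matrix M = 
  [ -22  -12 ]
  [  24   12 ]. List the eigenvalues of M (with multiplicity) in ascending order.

Characteristic polynomial: p(μ) = μ^2 + 10μ + 24 = (μ + 4)(μ + 6).
Roots (with multiplicity): -6, -4.

-6, -4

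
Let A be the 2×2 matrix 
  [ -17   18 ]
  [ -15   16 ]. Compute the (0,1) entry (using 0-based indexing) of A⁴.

-90

Characteristic polynomial: s^2 + s - 2 = (s - 1)(s + 2), so the eigenvalues are -2, 1.
s=1: eigenvector (1, 1).
s=-2: eigenvector (6, 5).
P = [[1, 6], [1, 5]], D = diag(1, -2), P⁻¹ = [[-5, 6], [1, -1]].
A⁴ = P·diag(1, 16)·P⁻¹ = [[91, -90], [75, -74]].
The requested entry is -90.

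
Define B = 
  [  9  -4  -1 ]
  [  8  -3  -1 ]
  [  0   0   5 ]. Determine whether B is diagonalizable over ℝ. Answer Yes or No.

No

Characteristic polynomial: p(r) = r^3 - 11r^2 + 35r - 25 = (r - 5)^2(r - 1).
r = 5 has algebraic multiplicity 2; rank(B − 5I) = 2, so geometric multiplicity = 1.
Geometric multiplicity < algebraic multiplicity, so B is not diagonalizable.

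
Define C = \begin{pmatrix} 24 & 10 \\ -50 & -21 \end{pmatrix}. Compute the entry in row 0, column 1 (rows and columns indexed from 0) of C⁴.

510

Characteristic polynomial: s^2 - 3s - 4 = (s - 4)(s + 1), so the eigenvalues are -1, 4.
s=4: eigenvector (1, -2).
s=-1: eigenvector (-2, 5).
P = [[1, -2], [-2, 5]], D = diag(4, -1), P⁻¹ = [[5, 2], [2, 1]].
C⁴ = P·diag(256, 1)·P⁻¹ = [[1276, 510], [-2550, -1019]].
The requested entry is 510.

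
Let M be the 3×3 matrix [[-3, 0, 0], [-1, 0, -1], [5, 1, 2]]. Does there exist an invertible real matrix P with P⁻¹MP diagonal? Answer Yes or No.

No

Characteristic polynomial: p(s) = s^3 + s^2 - 5s + 3 = (s - 1)^2(s + 3).
s = 1 has algebraic multiplicity 2; rank(M − 1I) = 2, so geometric multiplicity = 1.
Geometric multiplicity < algebraic multiplicity, so M is not diagonalizable.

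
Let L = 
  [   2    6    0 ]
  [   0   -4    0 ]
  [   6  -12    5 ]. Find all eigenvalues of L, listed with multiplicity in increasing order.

Characteristic polynomial: p(s) = s^3 - 3s^2 - 18s + 40 = (s - 5)(s - 2)(s + 4).
Roots (with multiplicity): -4, 2, 5.

-4, 2, 5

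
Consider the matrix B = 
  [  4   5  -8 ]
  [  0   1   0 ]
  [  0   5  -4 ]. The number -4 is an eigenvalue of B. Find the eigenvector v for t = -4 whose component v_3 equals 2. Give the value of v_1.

B + 4I = [[8, 5, -8], [0, 5, 0], [0, 5, 0]].
Solving (B + 4I)v = 0 gives the eigenspace spanned by (2, 0, 2).
With v_3 = 2, v = (2, 0, 2), so v_1 = 2.

2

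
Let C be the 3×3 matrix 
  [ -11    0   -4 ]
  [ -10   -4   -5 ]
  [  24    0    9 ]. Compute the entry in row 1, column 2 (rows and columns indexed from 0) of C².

15

Characteristic polynomial: t^3 + 6t^2 + 5t - 12 = (t - 1)(t + 3)(t + 4), so the eigenvalues are -4, -3, 1.
t=-3: eigenvector (1, 0, -2).
t=-4: eigenvector (0, 1, 0).
t=1: eigenvector (-1, -1, 3).
P = [[1, 0, -1], [0, 1, -1], [-2, 0, 3]], D = diag(-3, -4, 1), P⁻¹ = [[3, 0, 1], [2, 1, 1], [2, 0, 1]].
C² = P·diag(9, 16, 1)·P⁻¹ = [[25, 0, 8], [30, 16, 15], [-48, 0, -15]].
The requested entry is 15.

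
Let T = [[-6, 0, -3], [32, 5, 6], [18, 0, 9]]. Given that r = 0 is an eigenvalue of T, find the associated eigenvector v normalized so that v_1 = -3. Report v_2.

T = [[-6, 0, -3], [32, 5, 6], [18, 0, 9]].
Solving (T)v = 0 gives the eigenspace spanned by (-3, 12, 6).
With v_1 = -3, v = (-3, 12, 6), so v_2 = 12.

12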